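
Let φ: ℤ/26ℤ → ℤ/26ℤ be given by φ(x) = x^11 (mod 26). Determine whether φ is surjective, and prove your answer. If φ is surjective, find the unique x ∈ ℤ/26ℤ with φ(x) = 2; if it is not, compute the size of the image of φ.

Computing x^11 mod 26 for each x (by repeated squaring, reducing mod 26 at every step), the values φ(0), φ(1), …, φ(25) are: 0, 1, 20, 9, 10, 21, 24, 15, 18, 3, 4, 19, 12, 13, 14, 7, 22, 23, 8, 11, 2, 5, 16, 17, 6, 25.
Every element of ℤ/26ℤ appears exactly once in this list, so φ is a bijection, and in particular surjective.
Since φ is surjective, we read off the preimage of 2 from the same table: φ(20) = 2, so φ⁻¹(2) = 20.

20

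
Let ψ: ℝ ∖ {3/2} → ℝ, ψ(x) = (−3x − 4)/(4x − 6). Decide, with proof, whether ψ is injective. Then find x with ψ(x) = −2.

16/5

Suppose ψ(a) = ψ(b). Cross-multiplying: (−3a − 4)(4b − 6) = (−3b − 4)(4a − 6).
Expanding both sides and cancelling the symmetric terms leaves 34·(a − b) = 0. Since 34 ≠ 0, a = b. So ψ is injective.
Solving ψ(x) = −2: cross-multiplying gives −3x − 4 = −2(4x − 6), which rearranges to 5x = 16, so x = 16/5.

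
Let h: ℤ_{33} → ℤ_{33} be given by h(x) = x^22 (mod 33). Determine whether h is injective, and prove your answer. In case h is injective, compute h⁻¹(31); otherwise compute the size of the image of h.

h(4): Repeated squaring mod 33: 4^1 ≡ 4, 4^2 ≡ 4² = 16, 4^4 ≡ 16² = 256 ≡ 25, 4^8 ≡ 25² = 625 ≡ 31, 4^16 ≡ 31² = 961 ≡ 4. Since 22 = 16 + 4 + 2, 4^22 ≡ 4·25·16: 4·25 = 100 ≡ 1, then 1·16 = 16. So 4^22 ≡ 16 (mod 33).
h(7): Repeated squaring mod 33: 7^1 ≡ 7, 7^2 ≡ 7² = 49 ≡ 16, 7^4 ≡ 16² = 256 ≡ 25, 7^8 ≡ 25² = 625 ≡ 31, 7^16 ≡ 31² = 961 ≡ 4. Since 22 = 16 + 4 + 2, 7^22 ≡ 4·25·16: 4·25 = 100 ≡ 1, then 1·16 = 16. So 7^22 ≡ 16 (mod 33).
So h(4) = h(7) = 16 while 4 ≠ 7, thus h is not injective.
Since h is not injective, we determine |image(h)|. Computing x^22 mod 33 for each x (by repeated squaring, reducing mod 33 at every step), the values h(0), h(1), …, h(32) are: 0, 1, 4, 9, 16, 25, 3, 16, 31, 15, 1, 22, 12, 4, 31, 27, 25, 25, 27, 31, 4, 12, 22, 1, 15, 31, 16, 3, 25, 16, 9, 4, 1.
The distinct values are {0, 1, 3, 4, 9, 12, 15, 16, 22, 25, 27, 31}; there are 12 of them.

12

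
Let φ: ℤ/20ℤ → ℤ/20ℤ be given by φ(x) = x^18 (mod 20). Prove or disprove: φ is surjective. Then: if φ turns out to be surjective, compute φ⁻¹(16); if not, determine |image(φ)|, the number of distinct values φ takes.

6

φ(4): Repeated squaring mod 20: 4^1 ≡ 4, 4^2 ≡ 4² = 16, 4^4 ≡ 16² = 256 ≡ 16, 4^8 ≡ 16² = 256 ≡ 16, 4^16 ≡ 16² = 256 ≡ 16. Since 18 = 16 + 2, 4^18 ≡ 16·16: 16·16 = 256 ≡ 16. So 4^18 ≡ 16 (mod 20).
φ(6): Repeated squaring mod 20: 6^1 ≡ 6, 6^2 ≡ 6² = 36 ≡ 16, 6^4 ≡ 16² = 256 ≡ 16, 6^8 ≡ 16² = 256 ≡ 16, 6^16 ≡ 16² = 256 ≡ 16. Since 18 = 16 + 2, 6^18 ≡ 16·16: 16·16 = 256 ≡ 16. So 6^18 ≡ 16 (mod 20).
So φ(4) = φ(6) = 16 while 4 ≠ 6, thus φ is not injective.
A non-injective map from the 20-element set ℤ/20ℤ to itself takes at most 19 distinct values, so it cannot be surjective. Thus φ is not surjective.
Since φ is not surjective, we determine |image(φ)|. Computing x^18 mod 20 for each x (by repeated squaring, reducing mod 20 at every step), the values φ(0), φ(1), …, φ(19) are: 0, 1, 4, 9, 16, 5, 16, 9, 4, 1, 0, 1, 4, 9, 16, 5, 16, 9, 4, 1.
The distinct values are {0, 1, 4, 5, 9, 16}; there are 6 of them.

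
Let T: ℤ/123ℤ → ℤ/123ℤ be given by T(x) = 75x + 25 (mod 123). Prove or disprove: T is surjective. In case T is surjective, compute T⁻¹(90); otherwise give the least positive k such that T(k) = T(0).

41

Since gcd(75, 123) = 3, we have 75x ≡ 0 (mod 3) for all x, so T(x) ≡ 1 (mod 3).
But 0 ≢ 1 (mod 3), so 0 ∈ ℤ/123ℤ has no preimage. So T is not surjective.
Since T is not surjective, we find the least positive k with T(k) = T(0): this means 75k ≡ 0 (mod 123), i.e. 123 ∣ 75k. Since gcd(75, 123) = 3, dividing through by 3 this holds exactly when 41 ∣ 25k, and as gcd(25, 41) = 1, exactly when 41 ∣ k.
The smallest positive such k is 41.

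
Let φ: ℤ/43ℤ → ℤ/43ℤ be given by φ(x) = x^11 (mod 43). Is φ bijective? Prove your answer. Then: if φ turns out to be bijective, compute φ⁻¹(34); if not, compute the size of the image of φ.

5

Since 43 is prime, the nonzero elements of ℤ/43ℤ form a cyclic group of order 42.
As gcd(11, 42) = 1, raising to the 11th power is a bijection on this group: if a^11 ≡ b^11 then (ab^{−1})^11 = 1, and the only element of order dividing gcd(11, 42) = 1 is 1, so a = b.
With φ(0) = 0 this makes φ injective on all of ℤ/43ℤ, hence bijective (finite equal-size domain and codomain). In particular φ is bijective.
Since φ is bijective, we find the preimage of 34. The inverse of x ↦ x^11 on (ℤ/43ℤ)^× is x ↦ x^23, because 11·23 = 253 = 6·42 + 1 ≡ 1 (mod 42) and x^{42} = 1 for x ≠ 0 (Fermat). So φ⁻¹(34) = 34^23 mod 43.
Repeated squaring mod 43: 34^1 ≡ 34, 34^2 ≡ 34² = 1156 ≡ 38, 34^4 ≡ 38² = 1444 ≡ 25, 34^8 ≡ 25² = 625 ≡ 23, 34^16 ≡ 23² = 529 ≡ 13. Since 23 = 16 + 4 + 2 + 1, 34^23 ≡ 13·25·38·34: 13·25 = 325 ≡ 24, then 24·38 = 912 ≡ 9, then 9·34 = 306 ≡ 5. So 34^23 ≡ 5 (mod 43).
Hence φ⁻¹(34) = 5.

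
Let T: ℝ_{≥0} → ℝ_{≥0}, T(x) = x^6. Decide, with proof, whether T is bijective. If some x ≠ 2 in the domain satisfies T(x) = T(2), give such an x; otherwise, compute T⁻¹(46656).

On ℝ_{≥0}, x ↦ x^6 is strictly increasing (injective) and for any y ∈ ℝ_{≥0} the 6th root y^{1/6} lies in ℝ_{≥0} (surjective). So T is bijective.
Since x ↦ x^6 is strictly increasing on ℝ_{≥0}, it is injective there, so no x ≠ 2 in the domain has T(x) = T(2). We therefore compute T⁻¹(46656) = 46656^{1/6} = 6 (indeed 6^6 = 46656).

6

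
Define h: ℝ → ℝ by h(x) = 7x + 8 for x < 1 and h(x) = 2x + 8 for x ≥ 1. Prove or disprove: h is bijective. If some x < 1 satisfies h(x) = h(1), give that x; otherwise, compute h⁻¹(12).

Both pieces are strictly increasing (slopes 7 and 2), so each is injective on its own interval.
The left piece maps (−∞, 1) onto (−∞, 15); the right piece maps [1, ∞) onto [10, ∞).
These images overlap. In particular h(1) = 10 (right piece), and solving 7x + 8 = 10 on the left piece gives x = 2/7 < 1.
So h(2/7) = h(1) with 2/7 ≠ 1, and h is not injective, hence not bijective. This x = 2/7 is the requested value below 1.

2/7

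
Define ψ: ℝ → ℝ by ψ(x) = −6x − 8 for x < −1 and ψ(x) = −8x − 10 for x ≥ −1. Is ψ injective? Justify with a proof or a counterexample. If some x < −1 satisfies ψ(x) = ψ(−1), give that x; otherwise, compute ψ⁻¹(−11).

Both pieces are strictly decreasing (slopes −6 and −8), so each is injective on its own interval.
The left piece maps (−∞, −1) onto (−2, ∞); the right piece maps [−1, ∞) onto (−∞, −2].
These images are disjoint, so no value is attained by both pieces. So ψ is injective.
Because the two images are disjoint, no x < −1 has ψ(x) = ψ(−1), so we compute ψ⁻¹(−11): −11 lies in (−∞, −2], so solve −8x − 10 = −11: x = (−11 + 10)/(−8) = 1/8.

1/8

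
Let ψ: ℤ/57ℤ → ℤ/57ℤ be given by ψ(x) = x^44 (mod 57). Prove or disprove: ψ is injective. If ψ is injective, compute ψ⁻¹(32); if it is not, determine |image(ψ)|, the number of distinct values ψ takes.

20

ψ(8): Repeated squaring mod 57: 8^1 ≡ 8, 8^2 ≡ 8² = 64 ≡ 7, 8^4 ≡ 7² = 49, 8^8 ≡ 49² = 2401 ≡ 7, 8^16 ≡ 7² = 49, 8^32 ≡ 49² = 2401 ≡ 7. Since 44 = 32 + 8 + 4, 8^44 ≡ 7·7·49: 7·7 = 49, then 49·49 = 2401 ≡ 7. So 8^44 ≡ 7 (mod 57).
ψ(11): Repeated squaring mod 57: 11^1 ≡ 11, 11^2 ≡ 11² = 121 ≡ 7, 11^4 ≡ 7² = 49, 11^8 ≡ 49² = 2401 ≡ 7, 11^16 ≡ 7² = 49, 11^32 ≡ 49² = 2401 ≡ 7. Since 44 = 32 + 8 + 4, 11^44 ≡ 7·7·49: 7·7 = 49, then 49·49 = 2401 ≡ 7. So 11^44 ≡ 7 (mod 57).
So ψ(8) = ψ(11) = 7 while 8 ≠ 11, thus ψ is not injective.
Since ψ is not injective, we determine |image(ψ)|. Computing x^44 mod 57 for each x (by repeated squaring, reducing mod 57 at every step), the values ψ(0), ψ(1), …, ψ(56) are: 0, 1, 28, 6, 43, 4, 54, 49, 7, 36, 55, 7, 30, 16, 4, 24, 25, 28, 39, 19, 1, 9, 25, 43, 42, 16, 49, 45, 55, 55, 45, 49, 16, 42, 43, 25, 9, 1, 19, 39, 28, 25, 24, 4, 16, 30, 7, 55, 36, 7, 49, 54, 4, 43, 6, 28, 1.
The distinct values are {0, 1, 4, 6, 7, 9, 16, 19, 24, 25, 28, 30, 36, 39, 42, 43, 45, 49, 54, 55}; there are 20 of them.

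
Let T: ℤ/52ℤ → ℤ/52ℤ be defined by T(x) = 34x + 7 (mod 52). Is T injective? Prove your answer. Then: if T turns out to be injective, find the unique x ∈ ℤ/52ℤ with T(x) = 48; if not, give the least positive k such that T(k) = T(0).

26

By definition, T is injective when T(a) = T(b) forces a = b.
We have gcd(34, 52) = 2 > 1. Taking a = 0 and b = 26: T(0) = 7 and T(26) = 34·26 + 7 = 891 ≡ 7 (mod 52).
So T(0) = T(26) while 0 ≠ 26, so T is not injective.
Since T is not injective, we find the least positive k with T(k) = T(0): this means 34k ≡ 0 (mod 52), i.e. 52 ∣ 34k. Since gcd(34, 52) = 2, dividing through by 2 this holds exactly when 26 ∣ 17k, and as gcd(17, 26) = 1, exactly when 26 ∣ k.
The smallest positive such k is 26.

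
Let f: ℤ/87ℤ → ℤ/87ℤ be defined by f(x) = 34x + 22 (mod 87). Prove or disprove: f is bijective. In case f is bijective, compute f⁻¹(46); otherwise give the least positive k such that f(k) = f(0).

If f(s) = f(t), then 34s ≡ 34t (mod 87). Because gcd(34, 87) = 1, we may cancel 34 to get s ≡ t (mod 87).
We now compute 34⁻¹ mod 87 explicitly. Euclid's algorithm: 87 = 2·34 + 19, 34 = 1·19 + 15, 19 = 1·15 + 4, 15 = 3·4 + 3, 4 = 1·3 + 1; back-substituting gives 1 = 64·34 − 25·87, so 34⁻¹ ≡ 64 (mod 87).
For any y ∈ ℤ/87ℤ, x = 64(y − 22) mod 87 satisfies f(x) = 34·64(y − 22) + 22 ≡ y (since 34·64 ≡ 1 mod 87). So every y has a preimage.
Thus f is bijective.
Since f is bijective, we find f⁻¹(46): we need 34x ≡ 46 − 22 ≡ 24 (mod 87). Using 34⁻¹ = 64: x ≡ 64·24 = 1536 = 17·87 + 57, so x = 57.
Check: f(57) = 34·57 + 22 = 1960 = 22·87 + 46 ≡ 46 (mod 87).

57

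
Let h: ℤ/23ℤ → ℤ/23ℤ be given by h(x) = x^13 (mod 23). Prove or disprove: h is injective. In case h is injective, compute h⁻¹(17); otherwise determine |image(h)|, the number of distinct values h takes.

11

Since 23 is prime, the nonzero elements of ℤ/23ℤ form a cyclic group of order 22.
As gcd(13, 22) = 1, raising to the 13th power is a bijection on this group: if a^13 ≡ b^13 then (ab^{−1})^13 = 1, and the only element of order dividing gcd(13, 22) = 1 is 1, so a = b.
With h(0) = 0 this makes h injective on all of ℤ/23ℤ, hence bijective (finite equal-size domain and codomain). In particular h is injective.
Since h is injective, we find the preimage of 17. The inverse of x ↦ x^13 on (ℤ/23ℤ)^× is x ↦ x^17, because 13·17 = 221 = 10·22 + 1 ≡ 1 (mod 22) and x^{22} = 1 for x ≠ 0 (Fermat). So h⁻¹(17) = 17^17 mod 23.
Repeated squaring mod 23: 17^1 ≡ 17, 17^2 ≡ 17² = 289 ≡ 13, 17^4 ≡ 13² = 169 ≡ 8, 17^8 ≡ 8² = 64 ≡ 18, 17^16 ≡ 18² = 324 ≡ 2. Since 17 = 16 + 1, 17^17 ≡ 2·17: 2·17 = 34 ≡ 11. So 17^17 ≡ 11 (mod 23).
Hence h⁻¹(17) = 11.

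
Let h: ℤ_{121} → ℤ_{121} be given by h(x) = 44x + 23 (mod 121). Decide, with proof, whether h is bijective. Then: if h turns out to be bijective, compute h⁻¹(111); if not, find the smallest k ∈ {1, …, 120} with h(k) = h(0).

We have gcd(44, 121) = 11 > 1. Taking a = 0 and b = 11: h(0) = 23 and h(11) = 44·11 + 23 = 507 ≡ 23 (mod 121).
So h(0) = h(11) while 0 ≠ 11, thus h is not injective, hence not bijective.
Since h is not bijective, we find the least positive k with h(k) = h(0): this means 44k ≡ 0 (mod 121), i.e. 121 ∣ 44k. Since gcd(44, 121) = 11, dividing through by 11 this holds exactly when 11 ∣ 4k, and as gcd(4, 11) = 1, exactly when 11 ∣ k.
The smallest positive such k is 11.

11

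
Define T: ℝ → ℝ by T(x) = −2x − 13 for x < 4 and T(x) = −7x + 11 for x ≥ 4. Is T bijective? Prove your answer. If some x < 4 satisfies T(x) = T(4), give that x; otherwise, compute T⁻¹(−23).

2

Both pieces are strictly decreasing (slopes −2 and −7), so each is injective on its own interval.
The left piece maps (−∞, 4) onto (−21, ∞); the right piece maps [4, ∞) onto (−∞, −17].
These images overlap. In particular T(4) = −17 (right piece), and solving −2x − 13 = −17 on the left piece gives x = 2 < 4.
So T(2) = T(4) with 2 ≠ 4, and T is not injective, hence not bijective. This x = 2 is the requested value below 4.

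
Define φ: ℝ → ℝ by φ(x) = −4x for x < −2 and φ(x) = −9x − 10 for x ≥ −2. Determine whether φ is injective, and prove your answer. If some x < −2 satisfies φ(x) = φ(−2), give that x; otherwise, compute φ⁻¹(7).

-17/9

Both pieces are strictly decreasing (slopes −4 and −9), so each is injective on its own interval.
The left piece maps (−∞, −2) onto (8, ∞); the right piece maps [−2, ∞) onto (−∞, 8].
These images are disjoint, so no value is attained by both pieces. Thus φ is injective.
Because the two images are disjoint, no x < −2 has φ(x) = φ(−2), so we compute φ⁻¹(7): 7 lies in (−∞, 8], so solve −9x − 10 = 7: x = (7 + 10)/(−9) = −17/9.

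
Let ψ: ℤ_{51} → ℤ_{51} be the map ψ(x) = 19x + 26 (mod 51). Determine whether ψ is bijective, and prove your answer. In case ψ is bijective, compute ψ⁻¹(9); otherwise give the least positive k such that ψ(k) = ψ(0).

If ψ(s) = ψ(t), then 19s ≡ 19t (mod 51). Because gcd(19, 51) = 1, we may cancel 19 to get s ≡ t (mod 51).
We now compute 19⁻¹ mod 51 explicitly. Euclid's algorithm: 51 = 2·19 + 13, 19 = 1·13 + 6, 13 = 2·6 + 1; back-substituting gives 1 = 43·19 − 16·51, so 19⁻¹ ≡ 43 (mod 51).
Then y ↦ 43(y − 26) is a two-sided inverse to ψ, so every y ∈ ℤ_{51} has a preimage.
Thus ψ is bijective.
Since ψ is bijective, we find ψ⁻¹(9): we need 19x ≡ 9 − 26 ≡ 34 (mod 51). Using 19⁻¹ = 43: x ≡ 43·34 = 1462 = 28·51 + 34, so x = 34.
Check: ψ(34) = 19·34 + 26 = 672 = 13·51 + 9 ≡ 9 (mod 51).

34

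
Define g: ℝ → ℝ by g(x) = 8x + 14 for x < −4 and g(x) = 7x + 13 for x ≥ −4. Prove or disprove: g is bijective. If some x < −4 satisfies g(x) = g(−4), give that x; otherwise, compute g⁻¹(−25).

-39/8

Both pieces are strictly increasing (slopes 8 and 7), so each is injective on its own interval.
The left piece maps (−∞, −4) onto (−∞, −18); the right piece maps [−4, ∞) onto [−15, ∞).
The images leave a gap (−18 has no preimage), so g is not surjective, hence not bijective.
Because the two images are disjoint, no x < −4 has g(x) = g(−4), so we compute g⁻¹(−25): −25 lies in (−∞, −18), so solve 8x + 14 = −25: x = (−25 − 14)/8 = −39/8.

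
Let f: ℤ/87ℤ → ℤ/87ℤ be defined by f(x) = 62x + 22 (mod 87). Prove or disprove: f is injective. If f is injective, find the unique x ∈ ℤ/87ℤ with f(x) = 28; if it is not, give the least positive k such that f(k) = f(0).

Recall: f is injective when f(x_1) = f(x_2) forces x_1 = x_2.
Suppose f(x_1) = f(x_2) in ℤ/87ℤ. Then 62x_1 + 22 ≡ 62x_2 + 22 (mod 87), hence 62(x_1 − x_2) ≡ 0 (mod 87).
Since gcd(62, 87) = 1, 62 is invertible modulo 87, hence x_1 − x_2 ≡ 0 (mod 87), i.e. x_1 = x_2.
Thus f is injective.
We now compute 62⁻¹ mod 87 explicitly. Euclid's algorithm: 87 = 1·62 + 25, 62 = 2·25 + 12, 25 = 2·12 + 1; back-substituting gives 1 = 80·62 − 57·87, so 62⁻¹ ≡ 80 (mod 87).
Since f is injective, we find f⁻¹(28): we need 62x ≡ 28 − 22 ≡ 6 (mod 87). Using 62⁻¹ = 80: x ≡ 80·6 = 480 = 5·87 + 45, so x = 45.
Check: f(45) = 62·45 + 22 = 2812 = 32·87 + 28 ≡ 28 (mod 87).

45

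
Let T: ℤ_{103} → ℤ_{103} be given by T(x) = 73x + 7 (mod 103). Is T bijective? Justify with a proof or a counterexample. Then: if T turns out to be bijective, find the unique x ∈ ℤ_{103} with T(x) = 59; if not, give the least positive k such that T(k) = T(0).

12

By definition, T is injective if T(s) = T(t) implies s = t.
Suppose T(s) = T(t) in ℤ_{103}. Then 73s + 7 ≡ 73t + 7 (mod 103), so 73(s − t) ≡ 0 (mod 103).
Since gcd(73, 103) = 1, 73 is invertible modulo 103, so s − t ≡ 0 (mod 103), i.e. s = t.
We now compute 73⁻¹ mod 103 explicitly. Euclid's algorithm: 103 = 1·73 + 30, 73 = 2·30 + 13, 30 = 2·13 + 4, 13 = 3·4 + 1; back-substituting gives 1 = 24·73 − 17·103, so 73⁻¹ ≡ 24 (mod 103).
Then y ↦ 24(y − 7) is a two-sided inverse to T, so every y ∈ ℤ_{103} has a preimage.
Thus T is bijective.
Since T is bijective, we find T⁻¹(59): we need 73x ≡ 59 − 7 ≡ 52 (mod 103). Using 73⁻¹ = 24: x ≡ 24·52 = 1248 = 12·103 + 12, so x = 12.
Check: T(12) = 73·12 + 7 = 883 = 8·103 + 59 ≡ 59 (mod 103).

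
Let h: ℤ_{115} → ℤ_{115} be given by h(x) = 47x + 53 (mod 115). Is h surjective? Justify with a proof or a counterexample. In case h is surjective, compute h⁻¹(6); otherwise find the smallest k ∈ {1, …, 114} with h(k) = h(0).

Recall that surjectivity means every element of the codomain has a preimage under h.
Since gcd(47, 115) = 1, 47 is invertible modulo 115. Euclid's algorithm: 115 = 2·47 + 21, 47 = 2·21 + 5, 21 = 4·5 + 1; back-substituting gives 1 = 93·47 − 38·115, so 47⁻¹ ≡ 93 (mod 115).
For any y ∈ ℤ_{115}, x = 93(y − 53) mod 115 satisfies h(x) = 47·93(y − 53) + 53 ≡ y (since 47·93 ≡ 1 mod 115). So every y has a preimage.
Thus h is surjective.
Since h is surjective, we compute h⁻¹(6): solve 47x + 53 ≡ 6 (mod 115), i.e. 47x ≡ 68 (mod 115).
Multiplying by 47⁻¹ = 93 gives x ≡ 93·68 = 6324 = 54·115 + 114 ≡ 114 (mod 115).
Check: h(114) = 47·114 + 53 = 5411 = 47·115 + 6 ≡ 6 (mod 115).

114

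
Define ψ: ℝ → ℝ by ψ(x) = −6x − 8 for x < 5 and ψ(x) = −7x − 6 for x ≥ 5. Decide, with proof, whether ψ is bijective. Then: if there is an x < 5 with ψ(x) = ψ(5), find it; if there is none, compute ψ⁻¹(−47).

Both pieces are strictly decreasing (slopes −6 and −7), so each is injective on its own interval.
The left piece maps (−∞, 5) onto (−38, ∞); the right piece maps [5, ∞) onto (−∞, −41].
The images leave a gap (−38 has no preimage), so ψ is not surjective, hence not bijective.
Because the two images are disjoint, no x < 5 has ψ(x) = ψ(5), so we compute ψ⁻¹(−47): −47 lies in (−∞, −41], so solve −7x − 6 = −47: x = (−47 + 6)/(−7) = 41/7.

41/7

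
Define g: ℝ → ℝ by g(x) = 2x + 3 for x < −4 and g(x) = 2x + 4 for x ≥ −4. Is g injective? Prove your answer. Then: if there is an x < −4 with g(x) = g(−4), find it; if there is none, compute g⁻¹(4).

0

Both pieces are strictly increasing (slopes 2 and 2), so each is injective on its own interval.
The left piece maps (−∞, −4) onto (−∞, −5); the right piece maps [−4, ∞) onto [−4, ∞).
These images are disjoint, so no value is attained by both pieces. Therefore g is injective.
Because the two images are disjoint, no x < −4 has g(x) = g(−4), so we compute g⁻¹(4): 4 lies in [−4, ∞), so solve 2x + 4 = 4: x = (4 − 4)/2 = 0.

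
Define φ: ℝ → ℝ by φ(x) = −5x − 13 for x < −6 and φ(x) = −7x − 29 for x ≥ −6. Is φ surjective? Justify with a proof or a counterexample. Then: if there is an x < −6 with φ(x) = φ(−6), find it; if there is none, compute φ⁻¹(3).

-32/7

Both pieces are strictly decreasing (slopes −5 and −7), so each is injective on its own interval.
The left piece maps (−∞, −6) onto (17, ∞); the right piece maps [−6, ∞) onto (−∞, 13].
The union (17, ∞) ∪ (−∞, 13] omits the interval between 17 and 13; in particular 17 has no preimage. So φ is not surjective.
Because the two images are disjoint, no x < −6 has φ(x) = φ(−6), so we compute φ⁻¹(3): 3 lies in (−∞, 13], so solve −7x − 29 = 3: x = (3 + 29)/(−7) = −32/7.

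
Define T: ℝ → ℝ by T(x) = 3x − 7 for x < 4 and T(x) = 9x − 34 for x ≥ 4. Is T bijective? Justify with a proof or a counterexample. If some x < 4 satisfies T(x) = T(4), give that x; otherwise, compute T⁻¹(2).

Both pieces are strictly increasing (slopes 3 and 9), so each is injective on its own interval.
The left piece maps (−∞, 4) onto (−∞, 5); the right piece maps [4, ∞) onto [2, ∞).
These images overlap. In particular T(4) = 2 (right piece), and solving 3x − 7 = 2 on the left piece gives x = 3 < 4.
So T(3) = T(4) with 3 ≠ 4, and T is not injective, hence not bijective. This x = 3 is the requested value below 4.

3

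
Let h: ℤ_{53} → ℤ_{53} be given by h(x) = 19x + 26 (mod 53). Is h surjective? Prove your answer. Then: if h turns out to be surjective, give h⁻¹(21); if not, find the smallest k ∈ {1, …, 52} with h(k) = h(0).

36

Since gcd(19, 53) = 1, 19 is invertible modulo 53. Euclid's algorithm: 53 = 2·19 + 15, 19 = 1·15 + 4, 15 = 3·4 + 3, 4 = 1·3 + 1; back-substituting gives 1 = 14·19 − 5·53, so 19⁻¹ ≡ 14 (mod 53).
Then y ↦ 14(y − 26) is a two-sided inverse to h, so every y ∈ ℤ_{53} has a preimage.
Hence h is surjective.
Since h is surjective, we compute h⁻¹(21): solve 19x + 26 ≡ 21 (mod 53), i.e. 19x ≡ 48 (mod 53).
Multiplying by 19⁻¹ = 14 gives x ≡ 14·48 = 672 = 12·53 + 36 ≡ 36 (mod 53).
Check: h(36) = 19·36 + 26 = 710 = 13·53 + 21 ≡ 21 (mod 53).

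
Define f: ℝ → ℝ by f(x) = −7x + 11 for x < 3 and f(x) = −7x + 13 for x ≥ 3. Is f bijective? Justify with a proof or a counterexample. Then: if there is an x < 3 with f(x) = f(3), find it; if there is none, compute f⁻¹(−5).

19/7

Both pieces are strictly decreasing (slopes −7 and −7), so each is injective on its own interval.
The left piece maps (−∞, 3) onto (−10, ∞); the right piece maps [3, ∞) onto (−∞, −8].
These images overlap. In particular f(3) = −8 (right piece), and solving −7x + 11 = −8 on the left piece gives x = 19/7 < 3.
So f(19/7) = f(3) with 19/7 ≠ 3, and f is not injective, hence not bijective. This x = 19/7 is the requested value below 3.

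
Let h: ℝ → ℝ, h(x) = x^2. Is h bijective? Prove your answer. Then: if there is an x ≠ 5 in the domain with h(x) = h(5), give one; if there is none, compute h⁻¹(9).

-5

h(5) = 25 = (−5)^2 = h(−5) (since 2 is even), with 5 ≠ −5. So h is not injective, hence not bijective.
For the follow-up, such an x exists: taking x = −5 ∈ ℝ gives h(−5) = 25 = h(5) with −5 ≠ 5.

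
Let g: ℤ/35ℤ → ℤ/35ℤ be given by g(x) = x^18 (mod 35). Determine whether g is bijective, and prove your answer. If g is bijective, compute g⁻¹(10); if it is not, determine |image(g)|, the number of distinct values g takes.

6

g(2): Repeated squaring mod 35: 2^1 ≡ 2, 2^2 ≡ 2² = 4, 2^4 ≡ 4² = 16, 2^8 ≡ 16² = 256 ≡ 11, 2^16 ≡ 11² = 121 ≡ 16. Since 18 = 16 + 2, 2^18 ≡ 16·4: 16·4 = 64 ≡ 29. So 2^18 ≡ 29 (mod 35).
g(3): Repeated squaring mod 35: 3^1 ≡ 3, 3^2 ≡ 3² = 9, 3^4 ≡ 9² = 81 ≡ 11, 3^8 ≡ 11² = 121 ≡ 16, 3^16 ≡ 16² = 256 ≡ 11. Since 18 = 16 + 2, 3^18 ≡ 11·9: 11·9 = 99 ≡ 29. So 3^18 ≡ 29 (mod 35).
So g(2) = g(3) = 29 while 2 ≠ 3, thus g is not injective, hence not bijective.
Since g is not bijective, we determine |image(g)|. Computing x^18 mod 35 for each x (by repeated squaring, reducing mod 35 at every step), the values g(0), g(1), …, g(34) are: 0, 1, 29, 29, 1, 15, 1, 14, 29, 1, 15, 1, 29, 29, 21, 15, 1, 29, 29, 1, 15, 21, 29, 29, 1, 15, 1, 29, 14, 1, 15, 1, 29, 29, 1.
The distinct values are {0, 1, 14, 15, 21, 29}; there are 6 of them.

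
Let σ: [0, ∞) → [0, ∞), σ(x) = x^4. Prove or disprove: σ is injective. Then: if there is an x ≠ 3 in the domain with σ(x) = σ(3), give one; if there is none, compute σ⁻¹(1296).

On [0, ∞), x ↦ x^4 is strictly increasing, so σ(a) = σ(b) forces a = b. So σ is injective.
Since x ↦ x^4 is strictly increasing on [0, ∞), it is injective there, so no x ≠ 3 in the domain has σ(x) = σ(3). We therefore compute σ⁻¹(1296) = 1296^{1/4} = 6 (indeed 6^4 = 1296).

6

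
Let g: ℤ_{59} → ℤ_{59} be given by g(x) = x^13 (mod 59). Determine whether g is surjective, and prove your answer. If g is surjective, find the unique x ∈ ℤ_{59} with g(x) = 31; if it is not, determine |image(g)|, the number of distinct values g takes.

54

Since 59 is prime, the nonzero elements of ℤ_{59} form a cyclic group of order 58.
As gcd(13, 58) = 1, raising to the 13th power is a bijection on this group: if s^13 ≡ t^13 then (st^{−1})^13 = 1, and the only element of order dividing gcd(13, 58) = 1 is 1, so s = t.
With g(0) = 0 this makes g injective on all of ℤ_{59}, hence bijective (finite equal-size domain and codomain). In particular g is surjective.
Since g is surjective, we find the preimage of 31. The inverse of x ↦ x^13 on (ℤ_{59})^× is x ↦ x^9, because 13·9 = 117 = 2·58 + 1 ≡ 1 (mod 58) and x^{58} = 1 for x ≠ 0 (Fermat). So g⁻¹(31) = 31^9 mod 59.
Repeated squaring mod 59: 31^1 ≡ 31, 31^2 ≡ 31² = 961 ≡ 17, 31^4 ≡ 17² = 289 ≡ 53, 31^8 ≡ 53² = 2809 ≡ 36. Since 9 = 8 + 1, 31^9 ≡ 36·31: 36·31 = 1116 ≡ 54. So 31^9 ≡ 54 (mod 59).
Hence g⁻¹(31) = 54.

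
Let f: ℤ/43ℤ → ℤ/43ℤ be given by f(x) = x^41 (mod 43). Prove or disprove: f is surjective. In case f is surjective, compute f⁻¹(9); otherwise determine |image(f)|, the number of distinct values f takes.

24

Since 43 is prime, the nonzero elements of ℤ/43ℤ form a cyclic group of order 42.
As gcd(41, 42) = 1, raising to the 41st power is a bijection on this group: if x_1^41 ≡ x_2^41 then (x_1x_2^{−1})^41 = 1, and the only element of order dividing gcd(41, 42) = 1 is 1, so x_1 = x_2.
With f(0) = 0 this makes f injective on all of ℤ/43ℤ, hence bijective (finite equal-size domain and codomain). In particular f is surjective.
Since f is surjective, we find the preimage of 9. The inverse of x ↦ x^41 on (ℤ/43ℤ)^× is x ↦ x^41, because 41·41 = 1681 = 40·42 + 1 ≡ 1 (mod 42) and x^{42} = 1 for x ≠ 0 (Fermat). So f⁻¹(9) = 9^41 mod 43.
Repeated squaring mod 43: 9^1 ≡ 9, 9^2 ≡ 9² = 81 ≡ 38, 9^4 ≡ 38² = 1444 ≡ 25, 9^8 ≡ 25² = 625 ≡ 23, 9^16 ≡ 23² = 529 ≡ 13, 9^32 ≡ 13² = 169 ≡ 40. Since 41 = 32 + 8 + 1, 9^41 ≡ 40·23·9: 40·23 = 920 ≡ 17, then 17·9 = 153 ≡ 24. So 9^41 ≡ 24 (mod 43).
Hence f⁻¹(9) = 24.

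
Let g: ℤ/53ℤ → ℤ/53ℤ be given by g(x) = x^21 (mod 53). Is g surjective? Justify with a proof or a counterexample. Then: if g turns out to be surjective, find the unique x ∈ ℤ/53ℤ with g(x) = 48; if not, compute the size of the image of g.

Since 53 is prime, the nonzero elements of ℤ/53ℤ form a cyclic group of order 52.
As gcd(21, 52) = 1, raising to the 21st power is a bijection on this group: if x_1^21 ≡ x_2^21 then (x_1x_2^{−1})^21 = 1, and the only element of order dividing gcd(21, 52) = 1 is 1, so x_1 = x_2.
With g(0) = 0 this makes g injective on all of ℤ/53ℤ, hence bijective (finite equal-size domain and codomain). In particular g is surjective.
Since g is surjective, we find the preimage of 48. The inverse of x ↦ x^21 on (ℤ/53ℤ)^× is x ↦ x^5, because 21·5 = 105 = 2·52 + 1 ≡ 1 (mod 52) and x^{52} = 1 for x ≠ 0 (Fermat). So g⁻¹(48) = 48^5 mod 53.
Repeated squaring mod 53: 48^1 ≡ 48, 48^2 ≡ 48² = 2304 ≡ 25, 48^4 ≡ 25² = 625 ≡ 42. Since 5 = 4 + 1, 48^5 ≡ 42·48: 42·48 = 2016 ≡ 2. So 48^5 ≡ 2 (mod 53).
Hence g⁻¹(48) = 2.

2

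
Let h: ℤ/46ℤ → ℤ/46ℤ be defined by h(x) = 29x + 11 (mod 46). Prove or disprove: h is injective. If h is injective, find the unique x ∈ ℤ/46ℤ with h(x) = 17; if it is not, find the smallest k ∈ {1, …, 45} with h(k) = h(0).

24

By definition, injectivity means: for all u, v in the domain, h(u) = h(v) implies u = v.
If h(u) = h(v), then 29u ≡ 29v (mod 46). Because gcd(29, 46) = 1, we may cancel 29 to get u ≡ v (mod 46).
Therefore h is injective.
We now compute 29⁻¹ mod 46 explicitly. Euclid's algorithm: 46 = 1·29 + 17, 29 = 1·17 + 12, 17 = 1·12 + 5, 12 = 2·5 + 2, 5 = 2·2 + 1; back-substituting gives 1 = 27·29 − 17·46, so 29⁻¹ ≡ 27 (mod 46).
Since h is injective, we compute h⁻¹(17): solve 29x + 11 ≡ 17 (mod 46), i.e. 29x ≡ 6 (mod 46).
Multiplying by 29⁻¹ = 27 gives x ≡ 27·6 = 162 = 3·46 + 24 ≡ 24 (mod 46).
Check: h(24) = 29·24 + 11 = 707 = 15·46 + 17 ≡ 17 (mod 46).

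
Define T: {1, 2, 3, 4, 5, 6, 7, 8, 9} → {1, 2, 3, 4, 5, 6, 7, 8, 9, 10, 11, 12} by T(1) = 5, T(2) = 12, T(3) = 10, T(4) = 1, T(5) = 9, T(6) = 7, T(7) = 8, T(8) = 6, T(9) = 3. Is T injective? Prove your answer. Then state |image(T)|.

The values T(1), …, T(9) are 5, 12, 10, 1, 9, 7, 8, 6, 3 — all distinct.
So T(s) = T(t) only when s = t, and T is injective.
The image of T is {1, 3, 5, 6, 7, 8, 9, 10, 12}, which has 9 elements.

9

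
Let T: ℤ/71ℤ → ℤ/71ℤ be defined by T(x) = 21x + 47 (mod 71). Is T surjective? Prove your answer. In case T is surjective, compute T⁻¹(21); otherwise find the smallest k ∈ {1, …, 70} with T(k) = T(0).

63

Since gcd(21, 71) = 1, 21 is invertible modulo 71. Euclid's algorithm: 71 = 3·21 + 8, 21 = 2·8 + 5, 8 = 1·5 + 3, 5 = 1·3 + 2, 3 = 1·2 + 1; back-substituting gives 1 = 44·21 − 13·71, so 21⁻¹ ≡ 44 (mod 71).
For any y ∈ ℤ/71ℤ, x = 44(y − 47) mod 71 satisfies T(x) = 21·44(y − 47) + 47 ≡ y (since 21·44 ≡ 1 mod 71). So every y has a preimage.
Hence T is surjective.
Since T is surjective, we find T⁻¹(21): we need 21x ≡ 21 − 47 ≡ 45 (mod 71). Using 21⁻¹ = 44: x ≡ 44·45 = 1980 = 27·71 + 63, so x = 63.
Check: T(63) = 21·63 + 47 = 1370 = 19·71 + 21 ≡ 21 (mod 71).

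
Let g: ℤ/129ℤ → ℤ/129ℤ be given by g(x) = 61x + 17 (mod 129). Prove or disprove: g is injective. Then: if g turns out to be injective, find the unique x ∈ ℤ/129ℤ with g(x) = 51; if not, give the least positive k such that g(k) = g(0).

Suppose g(x_1) = g(x_2) in ℤ/129ℤ. Then 61x_1 + 17 ≡ 61x_2 + 17 (mod 129), thus 61(x_1 − x_2) ≡ 0 (mod 129).
Since gcd(61, 129) = 1, 61 is invertible modulo 129, thus x_1 − x_2 ≡ 0 (mod 129), i.e. x_1 = x_2.
Hence g is injective.
We now compute 61⁻¹ mod 129 explicitly. Euclid's algorithm: 129 = 2·61 + 7, 61 = 8·7 + 5, 7 = 1·5 + 2, 5 = 2·2 + 1; back-substituting gives 1 = 55·61 − 26·129, so 61⁻¹ ≡ 55 (mod 129).
Since g is injective, we compute g⁻¹(51): solve 61x + 17 ≡ 51 (mod 129), i.e. 61x ≡ 34 (mod 129).
Multiplying by 61⁻¹ = 55 gives x ≡ 55·34 = 1870 = 14·129 + 64 ≡ 64 (mod 129).
Check: g(64) = 61·64 + 17 = 3921 = 30·129 + 51 ≡ 51 (mod 129).

64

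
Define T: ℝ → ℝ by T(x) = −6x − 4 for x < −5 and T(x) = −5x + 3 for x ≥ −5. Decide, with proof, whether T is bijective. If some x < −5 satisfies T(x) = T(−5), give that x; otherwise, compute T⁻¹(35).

Both pieces are strictly decreasing (slopes −6 and −5), so each is injective on its own interval.
The left piece maps (−∞, −5) onto (26, ∞); the right piece maps [−5, ∞) onto (−∞, 28].
These images overlap. In particular T(−5) = 28 (right piece), and solving −6x − 4 = 28 on the left piece gives x = −16/3 < −5.
So T(−16/3) = T(−5) with −16/3 ≠ −5, and T is not injective, hence not bijective. This x = −16/3 is the requested value below −5.

-16/3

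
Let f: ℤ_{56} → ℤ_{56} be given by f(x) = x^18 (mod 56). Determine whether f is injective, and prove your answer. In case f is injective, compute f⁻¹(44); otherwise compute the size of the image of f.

f(1) = 1^18 = 1.
f(3): Repeated squaring mod 56: 3^1 ≡ 3, 3^2 ≡ 3² = 9, 3^4 ≡ 9² = 81 ≡ 25, 3^8 ≡ 25² = 625 ≡ 9, 3^16 ≡ 9² = 81 ≡ 25. Since 18 = 16 + 2, 3^18 ≡ 25·9: 25·9 = 225 ≡ 1. So 3^18 ≡ 1 (mod 56).
So f(1) = f(3) = 1 while 1 ≠ 3, hence f is not injective.
Since f is not injective, we determine |image(f)|. Computing x^18 mod 56 for each x (by repeated squaring, reducing mod 56 at every step), the values f(0), f(1), …, f(55) are: 0, 1, 8, 1, 8, 1, 8, 49, 8, 1, 8, 1, 8, 1, 0, 1, 8, 1, 8, 1, 8, 49, 8, 1, 8, 1, 8, 1, 0, 1, 8, 1, 8, 1, 8, 49, 8, 1, 8, 1, 8, 1, 0, 1, 8, 1, 8, 1, 8, 49, 8, 1, 8, 1, 8, 1.
The distinct values are {0, 1, 8, 49}; there are 4 of them.

4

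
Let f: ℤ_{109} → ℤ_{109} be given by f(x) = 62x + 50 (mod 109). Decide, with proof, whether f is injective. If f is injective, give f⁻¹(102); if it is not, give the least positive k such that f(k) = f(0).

36

If f(x_1) = f(x_2), then 62x_1 ≡ 62x_2 (mod 109). Because gcd(62, 109) = 1, we may cancel 62 to get x_1 ≡ x_2 (mod 109).
Hence f is injective.
We now compute 62⁻¹ mod 109 explicitly. Euclid's algorithm: 109 = 1·62 + 47, 62 = 1·47 + 15, 47 = 3·15 + 2, 15 = 7·2 + 1; back-substituting gives 1 = 51·62 − 29·109, so 62⁻¹ ≡ 51 (mod 109).
Since f is injective, we compute f⁻¹(102): solve 62x + 50 ≡ 102 (mod 109), i.e. 62x ≡ 52 (mod 109).
Multiplying by 62⁻¹ = 51 gives x ≡ 51·52 = 2652 = 24·109 + 36 ≡ 36 (mod 109).
Check: f(36) = 62·36 + 50 = 2282 = 20·109 + 102 ≡ 102 (mod 109).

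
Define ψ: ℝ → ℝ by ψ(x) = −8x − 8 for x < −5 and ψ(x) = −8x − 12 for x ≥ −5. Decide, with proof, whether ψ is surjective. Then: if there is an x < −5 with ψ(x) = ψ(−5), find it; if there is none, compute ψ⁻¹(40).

Both pieces are strictly decreasing (slopes −8 and −8), so each is injective on its own interval.
The left piece maps (−∞, −5) onto (32, ∞); the right piece maps [−5, ∞) onto (−∞, 28].
The union (32, ∞) ∪ (−∞, 28] omits the interval between 32 and 28; in particular 32 has no preimage. So ψ is not surjective.
Because the two images are disjoint, no x < −5 has ψ(x) = ψ(−5), so we compute ψ⁻¹(40): 40 lies in (32, ∞), so solve −8x − 8 = 40: x = (40 + 8)/(−8) = −6.

-6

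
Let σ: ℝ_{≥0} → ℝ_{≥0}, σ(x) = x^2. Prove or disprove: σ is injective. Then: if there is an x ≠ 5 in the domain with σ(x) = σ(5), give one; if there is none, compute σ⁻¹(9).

On ℝ_{≥0}, x ↦ x^2 is strictly increasing, so σ(a) = σ(b) forces a = b. Thus σ is injective.
Since x ↦ x^2 is strictly increasing on ℝ_{≥0}, it is injective there, so no x ≠ 5 in the domain has σ(x) = σ(5). We therefore compute σ⁻¹(9) = 9^{1/2} = 3 (indeed 3^2 = 9).

3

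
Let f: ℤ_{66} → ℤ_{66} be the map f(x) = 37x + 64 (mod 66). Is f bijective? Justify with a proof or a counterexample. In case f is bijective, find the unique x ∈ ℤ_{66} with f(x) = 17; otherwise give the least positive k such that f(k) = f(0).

13

Suppose f(x_1) = f(x_2) in ℤ_{66}. Then 37x_1 + 64 ≡ 37x_2 + 64 (mod 66), therefore 37(x_1 − x_2) ≡ 0 (mod 66).
Since gcd(37, 66) = 1, 37 is invertible modulo 66, hence x_1 − x_2 ≡ 0 (mod 66), i.e. x_1 = x_2.
We now compute 37⁻¹ mod 66 explicitly. Euclid's algorithm: 66 = 1·37 + 29, 37 = 1·29 + 8, 29 = 3·8 + 5, 8 = 1·5 + 3, 5 = 1·3 + 2, 3 = 1·2 + 1; back-substituting gives 1 = 25·37 − 14·66, so 37⁻¹ ≡ 25 (mod 66).
Then y ↦ 25(y − 64) is a two-sided inverse to f, so every y ∈ ℤ_{66} has a preimage.
So f is bijective.
Since f is bijective, we find f⁻¹(17): we need 37x ≡ 17 − 64 ≡ 19 (mod 66). Using 37⁻¹ = 25: x ≡ 25·19 = 475 = 7·66 + 13, so x = 13.
Check: f(13) = 37·13 + 64 = 545 = 8·66 + 17 ≡ 17 (mod 66).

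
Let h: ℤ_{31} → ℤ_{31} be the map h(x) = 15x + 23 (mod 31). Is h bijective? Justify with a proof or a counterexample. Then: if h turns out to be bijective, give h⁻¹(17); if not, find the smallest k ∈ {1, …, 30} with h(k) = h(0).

Recall: h is injective when h(s) = h(t) forces s = t.
If h(s) = h(t), then 15s ≡ 15t (mod 31). Because gcd(15, 31) = 1, we may cancel 15 to get s ≡ t (mod 31).
We now compute 15⁻¹ mod 31 explicitly. Euclid's algorithm: 31 = 2·15 + 1; back-substituting gives 1 = 29·15 − 14·31, so 15⁻¹ ≡ 29 (mod 31).
For any y ∈ ℤ_{31}, x = 29(y − 23) mod 31 satisfies h(x) = 15·29(y − 23) + 23 ≡ y (since 15·29 ≡ 1 mod 31). So every y has a preimage.
Therefore h is bijective.
Since h is bijective, we compute h⁻¹(17): solve 15x + 23 ≡ 17 (mod 31), i.e. 15x ≡ 25 (mod 31).
Multiplying by 15⁻¹ = 29 gives x ≡ 29·25 = 725 = 23·31 + 12 ≡ 12 (mod 31).
Check: h(12) = 15·12 + 23 = 203 = 6·31 + 17 ≡ 17 (mod 31).

12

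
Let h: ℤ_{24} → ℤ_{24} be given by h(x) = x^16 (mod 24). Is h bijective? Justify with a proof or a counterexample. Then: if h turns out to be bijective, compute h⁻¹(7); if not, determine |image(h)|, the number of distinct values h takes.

4

h(2): Repeated squaring mod 24: 2^1 ≡ 2, 2^2 ≡ 2² = 4, 2^4 ≡ 4² = 16, 2^8 ≡ 16² = 256 ≡ 16, 2^16 ≡ 16² = 256 ≡ 16. So 2^16 ≡ 16 (mod 24).
h(4): Repeated squaring mod 24: 4^1 ≡ 4, 4^2 ≡ 4² = 16, 4^4 ≡ 16² = 256 ≡ 16, 4^8 ≡ 16² = 256 ≡ 16, 4^16 ≡ 16² = 256 ≡ 16. So 4^16 ≡ 16 (mod 24).
So h(2) = h(4) = 16 while 2 ≠ 4, hence h is not injective, hence not bijective.
Since h is not bijective, we determine |image(h)|. Computing x^16 mod 24 for each x (by repeated squaring, reducing mod 24 at every step), the values h(0), h(1), …, h(23) are: 0, 1, 16, 9, 16, 1, 0, 1, 16, 9, 16, 1, 0, 1, 16, 9, 16, 1, 0, 1, 16, 9, 16, 1.
The distinct values are {0, 1, 9, 16}; there are 4 of them.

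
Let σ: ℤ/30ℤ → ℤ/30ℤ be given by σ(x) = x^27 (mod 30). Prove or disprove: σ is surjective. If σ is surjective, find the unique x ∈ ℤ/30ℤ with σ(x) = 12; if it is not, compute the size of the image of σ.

Computing x^27 mod 30 for each x (by repeated squaring, reducing mod 30 at every step), the values σ(0), σ(1), …, σ(29) are: 0, 1, 8, 27, 4, 5, 6, 13, 2, 9, 10, 11, 18, 7, 14, 15, 16, 23, 12, 19, 20, 21, 28, 17, 24, 25, 26, 3, 22, 29.
Every element of ℤ/30ℤ appears exactly once in this list, so σ is a bijection, and in particular surjective.
Since σ is surjective, we read off the preimage of 12 from the same table: σ(18) = 12, so σ⁻¹(12) = 18.

18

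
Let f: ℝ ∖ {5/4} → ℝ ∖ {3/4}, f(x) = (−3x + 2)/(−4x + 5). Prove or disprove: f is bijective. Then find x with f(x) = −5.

27/23

Suppose f(s) = f(t). Cross-multiplying: (−3s + 2)(−4t + 5) = (−3t + 2)(−4s + 5).
Expanding both sides and cancelling the symmetric terms leaves −7·(s − t) = 0. Since −7 ≠ 0, s = t. Thus f is injective.
For any y ≠ 3/4, solving y(−4x + 5) = −3x + 2 for x gives a well-defined x ≠ 5/4. So f is surjective.
Therefore f is bijective.
Solving f(x) = −5: cross-multiplying gives −3x + 2 = −5(−4x + 5), which rearranges to −23x = −27, so x = 27/23.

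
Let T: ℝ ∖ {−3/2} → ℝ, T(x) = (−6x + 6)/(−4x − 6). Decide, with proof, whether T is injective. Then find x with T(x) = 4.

-3

Suppose T(x_1) = T(x_2). Cross-multiplying: (−6x_1 + 6)(−4x_2 − 6) = (−6x_2 + 6)(−4x_1 − 6).
Expanding both sides and cancelling the symmetric terms leaves 60·(x_1 − x_2) = 0. Since 60 ≠ 0, x_1 = x_2. Hence T is injective.
Solving T(x) = 4: cross-multiplying gives −6x + 6 = 4(−4x − 6), which rearranges to 10x = −30, so x = −3.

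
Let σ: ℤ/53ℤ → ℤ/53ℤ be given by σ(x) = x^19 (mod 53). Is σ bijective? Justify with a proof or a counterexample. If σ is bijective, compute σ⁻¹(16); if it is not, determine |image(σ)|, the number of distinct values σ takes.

Since 53 is prime, the nonzero elements of ℤ/53ℤ form a cyclic group of order 52.
As gcd(19, 52) = 1, raising to the 19th power is a bijection on this group: if u^19 ≡ v^19 then (uv^{−1})^19 = 1, and the only element of order dividing gcd(19, 52) = 1 is 1, so u = v.
With σ(0) = 0 this makes σ injective on all of ℤ/53ℤ, hence bijective (finite equal-size domain and codomain). In particular σ is bijective.
Since σ is bijective, we find the preimage of 16. The inverse of x ↦ x^19 on (ℤ/53ℤ)^× is x ↦ x^11, because 19·11 = 209 = 4·52 + 1 ≡ 1 (mod 52) and x^{52} = 1 for x ≠ 0 (Fermat). So σ⁻¹(16) = 16^11 mod 53.
Repeated squaring mod 53: 16^1 ≡ 16, 16^2 ≡ 16² = 256 ≡ 44, 16^4 ≡ 44² = 1936 ≡ 28, 16^8 ≡ 28² = 784 ≡ 42. Since 11 = 8 + 2 + 1, 16^11 ≡ 42·44·16: 42·44 = 1848 ≡ 46, then 46·16 = 736 ≡ 47. So 16^11 ≡ 47 (mod 53).
Hence σ⁻¹(16) = 47.

47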